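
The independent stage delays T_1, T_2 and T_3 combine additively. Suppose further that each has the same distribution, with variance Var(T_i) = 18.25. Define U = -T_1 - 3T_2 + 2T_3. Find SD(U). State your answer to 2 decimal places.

15.98

By independence, Var(U) = (-1)²Var(T_1) + (-3)²Var(T_2) + (2)²Var(T_3)
= (-1)²·18.25 + (-3)²·18.25 + (2)²·18.25 = 255.5
SD(U) = √255.5 ≈ 15.98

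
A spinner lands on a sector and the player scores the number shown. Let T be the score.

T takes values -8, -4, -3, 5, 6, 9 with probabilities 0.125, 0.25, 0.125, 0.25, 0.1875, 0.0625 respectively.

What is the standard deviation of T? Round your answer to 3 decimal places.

5.556

E[T] = (-8)(0.125) + (-4)(0.25) + (-3)(0.125) + (5)(0.25) + (6)(0.1875) + (9)(0.0625) = 0.5625
E[T²] = (-8)²(0.125) + (-4)²(0.25) + (-3)²(0.125) + (5)²(0.25) + (6)²(0.1875) + (9)²(0.0625) = 31.1875
Var(T) = E[T²] − (E[T])² = 31.1875 − (0.5625)² = 30.87109375
sd(T) = √30.87109375 ≈ 5.556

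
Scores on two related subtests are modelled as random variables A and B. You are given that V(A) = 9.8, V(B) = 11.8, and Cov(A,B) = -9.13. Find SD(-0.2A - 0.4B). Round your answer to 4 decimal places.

0.9051

V(-0.2A - 0.4B) = (-0.2)²·V(A) + (-0.4)²·V(B) + 2·(-0.2)·(-0.4)·Cov(A,B)
= 0.04·9.8 + 0.16·11.8 + 0.16·-9.13 = 0.8192
SD(-0.2A - 0.4B) = √0.8192 ≈ 0.9051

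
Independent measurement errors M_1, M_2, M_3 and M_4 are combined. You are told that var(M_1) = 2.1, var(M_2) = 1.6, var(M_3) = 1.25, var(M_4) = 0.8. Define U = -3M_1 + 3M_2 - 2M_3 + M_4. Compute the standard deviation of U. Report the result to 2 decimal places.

By independence, var(U) = (-3)²var(M_1) + (3)²var(M_2) + (-2)²var(M_3) + (1)²var(M_4)
= (-3)²·2.1 + (3)²·1.6 + (-2)²·1.25 + (1)²·0.8 = 39.1
σ(U) = √39.1 ≈ 6.25

6.25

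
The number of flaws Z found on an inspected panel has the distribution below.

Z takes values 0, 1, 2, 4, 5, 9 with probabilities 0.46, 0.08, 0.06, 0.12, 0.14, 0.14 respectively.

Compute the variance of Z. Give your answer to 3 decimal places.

10.110

E[Z] = (0)(0.46) + (1)(0.08) + (2)(0.06) + (4)(0.12) + (5)(0.14) + (9)(0.14) = 2.64
E[Z²] = (0)²(0.46) + (1)²(0.08) + (2)²(0.06) + (4)²(0.12) + (5)²(0.14) + (9)²(0.14) = 17.08
V(Z) = E[Z²] − (E[Z])² = 17.08 − (2.64)² = 10.1104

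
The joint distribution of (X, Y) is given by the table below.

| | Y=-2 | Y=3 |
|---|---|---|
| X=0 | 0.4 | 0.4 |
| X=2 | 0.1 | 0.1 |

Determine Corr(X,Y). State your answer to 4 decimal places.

E[X] = 0.4,  E[Y] = 0.5
E[XY] = 0.2
Cov(X,Y) = E[XY] − E[X]E[Y] = 0.2 − (0.4)(0.5) = 0
Var(X) = 0.64,  Var(Y) = 6.25
ρ = 0 / √(0.64·6.25) ≈ 0.0000

0.0000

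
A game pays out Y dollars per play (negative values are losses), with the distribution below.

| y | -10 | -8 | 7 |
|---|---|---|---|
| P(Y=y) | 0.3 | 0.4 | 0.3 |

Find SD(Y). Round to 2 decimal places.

7.31

E[Y] = (-10)(0.3) + (-8)(0.4) + (7)(0.3) = -4.1
E[Y²] = (-10)²(0.3) + (-8)²(0.4) + (7)²(0.3) = 70.3
var(Y) = E[Y²] − (E[Y])² = 70.3 − (-4.1)² = 53.49
SD(Y) = √53.49 ≈ 7.31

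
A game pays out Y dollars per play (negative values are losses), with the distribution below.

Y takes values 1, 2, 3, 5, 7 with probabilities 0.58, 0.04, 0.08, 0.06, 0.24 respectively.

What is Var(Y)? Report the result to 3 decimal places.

E[Y] = (1)(0.58) + (2)(0.04) + (3)(0.08) + (5)(0.06) + (7)(0.24) = 2.88
E[Y²] = (1)²(0.58) + (2)²(0.04) + (3)²(0.08) + (5)²(0.06) + (7)²(0.24) = 14.72
Var(Y) = E[Y²] − (E[Y])² = 14.72 − (2.88)² = 6.4256

6.426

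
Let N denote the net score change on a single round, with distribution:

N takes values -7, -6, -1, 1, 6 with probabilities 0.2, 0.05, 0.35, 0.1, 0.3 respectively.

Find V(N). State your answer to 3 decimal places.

E[N] = (-7)(0.2) + (-6)(0.05) + (-1)(0.35) + (1)(0.1) + (6)(0.3) = -0.15
E[N²] = (-7)²(0.2) + (-6)²(0.05) + (-1)²(0.35) + (1)²(0.1) + (6)²(0.3) = 22.85
V(N) = E[N²] − (E[N])² = 22.85 − (-0.15)² = 22.8275

22.828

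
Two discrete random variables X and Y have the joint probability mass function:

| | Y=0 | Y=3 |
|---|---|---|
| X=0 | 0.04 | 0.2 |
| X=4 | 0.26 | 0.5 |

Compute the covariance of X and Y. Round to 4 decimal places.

E[X] = 3.04,  E[Y] = 2.1
E[XY] = 6
Cov(X,Y) = E[XY] − E[X]E[Y] = 6 − (3.04)(2.1) = -0.384

-0.3840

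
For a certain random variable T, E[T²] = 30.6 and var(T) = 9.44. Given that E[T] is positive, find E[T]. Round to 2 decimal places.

4.60

(E[T])² = E[T²] − var(T) = 30.6 − 9.44 = 21.16
E[T] = √21.16 = 4.6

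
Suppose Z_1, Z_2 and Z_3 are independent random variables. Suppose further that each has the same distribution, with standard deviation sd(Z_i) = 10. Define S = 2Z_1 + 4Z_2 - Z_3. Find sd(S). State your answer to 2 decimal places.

45.83

Var(Z_i) = (10)² = 100
By independence, Var(S) = (2)²Var(Z_1) + (4)²Var(Z_2) + (-1)²Var(Z_3)
= (2)²·100 + (4)²·100 + (-1)²·100 = 2100
sd(S) = √2100 ≈ 45.83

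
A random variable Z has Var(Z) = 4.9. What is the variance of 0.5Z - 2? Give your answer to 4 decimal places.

1.2250

Var(0.5Z - 2) = (0.5)²·Var(Z) = 0.25·4.9 = 1.225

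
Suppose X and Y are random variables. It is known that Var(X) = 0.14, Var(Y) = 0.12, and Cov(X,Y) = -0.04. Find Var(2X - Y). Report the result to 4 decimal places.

Var(2X - Y) = (2)²·Var(X) + (-1)²·Var(Y) + 2·(2)·(-1)·Cov(X,Y)
= 4·0.14 + 1·0.12 + -4·-0.04 = 0.84

0.8400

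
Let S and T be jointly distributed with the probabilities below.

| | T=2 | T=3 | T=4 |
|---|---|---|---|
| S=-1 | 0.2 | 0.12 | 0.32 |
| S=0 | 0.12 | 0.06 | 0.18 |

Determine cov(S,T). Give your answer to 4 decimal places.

-0.0048

E[S] = -0.64,  E[T] = 3.18
E[ST] = -2.04
cov(S,T) = E[ST] − E[S]E[T] = -2.04 − (-0.64)(3.18) = -0.0048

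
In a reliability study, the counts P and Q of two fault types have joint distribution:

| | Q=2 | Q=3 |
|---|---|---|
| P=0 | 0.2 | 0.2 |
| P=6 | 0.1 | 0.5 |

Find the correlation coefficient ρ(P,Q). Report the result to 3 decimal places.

0.356

E[P] = 3.6,  E[Q] = 2.7
E[PQ] = 10.2
cov(P,Q) = E[PQ] − E[P]E[Q] = 10.2 − (3.6)(2.7) = 0.48
V(P) = 8.64,  V(Q) = 0.21
ρ = 0.48 / √(8.64·0.21) ≈ 0.356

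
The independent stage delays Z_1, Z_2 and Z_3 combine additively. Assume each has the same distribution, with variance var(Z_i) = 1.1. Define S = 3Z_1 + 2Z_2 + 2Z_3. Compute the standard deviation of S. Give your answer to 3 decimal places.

By independence, var(S) = (3)²var(Z_1) + (2)²var(Z_2) + (2)²var(Z_3)
= (3)²·1.1 + (2)²·1.1 + (2)²·1.1 = 18.7
sd(S) = √18.7 ≈ 4.324

4.324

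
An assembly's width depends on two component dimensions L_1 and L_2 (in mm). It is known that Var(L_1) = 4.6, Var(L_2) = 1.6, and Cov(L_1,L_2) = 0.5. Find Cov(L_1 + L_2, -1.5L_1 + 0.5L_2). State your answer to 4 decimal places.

Cov(L_1 + L_2, -1.5L_1 + 0.5L_2) = (1)(-1.5)Var(L_1) + (1)(0.5)Var(L_2) + [(1)(0.5) + (1)(-1.5)]Cov(L_1,L_2)
= -1.5·4.6 + 0.5·1.6 + -1·0.5 = -6.6

-6.6000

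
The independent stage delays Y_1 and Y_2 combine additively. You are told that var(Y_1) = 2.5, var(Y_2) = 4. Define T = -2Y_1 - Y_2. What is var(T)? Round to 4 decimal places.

14.0000

By independence, var(T) = (-2)²var(Y_1) + (-1)²var(Y_2)
= (-2)²·2.5 + (-1)²·4 = 14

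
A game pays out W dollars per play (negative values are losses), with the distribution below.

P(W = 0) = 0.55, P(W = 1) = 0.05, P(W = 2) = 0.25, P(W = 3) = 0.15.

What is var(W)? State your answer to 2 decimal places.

1.40

E[W] = (0)(0.55) + (1)(0.05) + (2)(0.25) + (3)(0.15) = 1
E[W²] = (0)²(0.55) + (1)²(0.05) + (2)²(0.25) + (3)²(0.15) = 2.4
var(W) = E[W²] − (E[W])² = 2.4 − (1)² = 1.4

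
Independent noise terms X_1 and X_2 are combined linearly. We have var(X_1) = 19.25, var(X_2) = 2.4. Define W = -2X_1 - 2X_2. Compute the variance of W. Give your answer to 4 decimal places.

86.6000

By independence, var(W) = (-2)²var(X_1) + (-2)²var(X_2)
= (-2)²·19.25 + (-2)²·2.4 = 86.6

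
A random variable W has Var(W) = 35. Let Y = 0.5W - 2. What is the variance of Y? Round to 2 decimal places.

Var(0.5W - 2) = (0.5)²·Var(W) = 0.25·35 = 8.75

8.75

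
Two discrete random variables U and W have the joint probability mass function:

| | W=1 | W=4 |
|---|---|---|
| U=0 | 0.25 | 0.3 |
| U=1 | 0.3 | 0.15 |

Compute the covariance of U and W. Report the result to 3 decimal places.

-0.158

E[U] = 0.45,  E[W] = 2.35
E[UW] = 0.9
cov(U,W) = E[UW] − E[U]E[W] = 0.9 − (0.45)(2.35) = -0.1575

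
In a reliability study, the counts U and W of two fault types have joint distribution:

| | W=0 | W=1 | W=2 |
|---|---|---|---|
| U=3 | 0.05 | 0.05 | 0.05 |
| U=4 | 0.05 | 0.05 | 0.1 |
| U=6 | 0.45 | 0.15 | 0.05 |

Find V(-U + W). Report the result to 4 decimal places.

2.8500

E[U] = 5.15,  E[W] = 0.65,  E[UW] = 2.95
V(U) = 27.95 − (5.15)² = 1.4275;  V(W) = 1.05 − (0.65)² = 0.6275
cov(U,W) = 2.95 − (5.15)(0.65) = -0.3975
V(-U + W) = (-1)²·1.4275 + (1)²·0.6275 + 2·(-1)·(1)·-0.3975 = 2.85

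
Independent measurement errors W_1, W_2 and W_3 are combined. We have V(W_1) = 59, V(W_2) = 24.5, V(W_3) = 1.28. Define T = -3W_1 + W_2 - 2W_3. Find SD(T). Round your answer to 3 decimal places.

23.677

By independence, V(T) = (-3)²V(W_1) + (1)²V(W_2) + (-2)²V(W_3)
= (-3)²·59 + (1)²·24.5 + (-2)²·1.28 = 560.62
SD(T) = √560.62 ≈ 23.677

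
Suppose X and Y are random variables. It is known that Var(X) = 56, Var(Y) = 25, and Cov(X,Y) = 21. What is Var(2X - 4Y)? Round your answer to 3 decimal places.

288.000

Var(2X - 4Y) = (2)²·Var(X) + (-4)²·Var(Y) + 2·(2)·(-4)·Cov(X,Y)
= 4·56 + 16·25 + -16·21 = 288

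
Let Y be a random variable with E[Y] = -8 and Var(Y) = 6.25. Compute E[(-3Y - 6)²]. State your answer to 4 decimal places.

E[-3Y - 6] = -3·-8 − 6 = 18
Var(-3Y - 6) = (-3)²·6.25 = 56.25
E[(-3Y - 6)²] = Var((-3Y - 6)) + (E[(-3Y - 6)])² = 56.25 + (18)² = 380.25

380.2500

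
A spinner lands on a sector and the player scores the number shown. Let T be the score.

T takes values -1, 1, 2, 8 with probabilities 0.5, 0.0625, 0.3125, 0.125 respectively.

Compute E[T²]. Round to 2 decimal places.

9.81

E[T²] = (-1)²(0.5) + (1)²(0.0625) + (2)²(0.3125) + (8)²(0.125) = 9.8125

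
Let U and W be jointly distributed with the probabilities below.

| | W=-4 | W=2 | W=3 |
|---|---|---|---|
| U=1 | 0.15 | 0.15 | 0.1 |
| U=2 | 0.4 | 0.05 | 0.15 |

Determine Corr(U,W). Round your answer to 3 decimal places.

-0.262

E[U] = 1.6,  E[W] = -1.05
E[UW] = -2.1
Cov(U,W) = E[UW] − E[U]E[W] = -2.1 − (1.6)(-1.05) = -0.42
Var(U) = 0.24,  Var(W) = 10.7475
ρ = -0.42 / √(0.24·10.7475) ≈ -0.262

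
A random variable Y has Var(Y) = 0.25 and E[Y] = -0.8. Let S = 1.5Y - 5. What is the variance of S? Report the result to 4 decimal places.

Var(1.5Y - 5) = (1.5)²·Var(Y) = 2.25·0.25 = 0.5625

0.5625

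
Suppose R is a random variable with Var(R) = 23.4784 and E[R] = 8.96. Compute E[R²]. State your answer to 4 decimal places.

E[R²] = Var(R) + (E[R])² = 23.4784 + (8.96)² = 103.76

103.7600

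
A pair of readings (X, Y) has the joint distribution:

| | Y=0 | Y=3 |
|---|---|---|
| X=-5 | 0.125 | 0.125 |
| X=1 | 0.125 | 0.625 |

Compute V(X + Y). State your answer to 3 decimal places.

E[X] = -0.5,  E[Y] = 2.25,  E[XY] = 0
V(X) = 7 − (-0.5)² = 6.75;  V(Y) = 6.75 − (2.25)² = 1.6875
Cov(X,Y) = 0 − (-0.5)(2.25) = 1.125
V(X + Y) = (1)²·6.75 + (1)²·1.6875 + 2·(1)·(1)·1.125 = 10.6875

10.688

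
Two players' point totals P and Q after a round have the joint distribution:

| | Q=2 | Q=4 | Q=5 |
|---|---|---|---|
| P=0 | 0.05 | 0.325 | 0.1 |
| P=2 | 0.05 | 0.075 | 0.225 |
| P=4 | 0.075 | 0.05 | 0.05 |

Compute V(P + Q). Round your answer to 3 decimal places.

E[P] = 1.4,  E[Q] = 4.025,  E[PQ] = 5.45
V(P) = 4.2 − (1.4)² = 2.24;  V(Q) = 17.275 − (4.025)² = 1.074375
cov(P,Q) = 5.45 − (1.4)(4.025) = -0.185
V(P + Q) = (1)²·2.24 + (1)²·1.074375 + 2·(1)·(1)·-0.185 = 2.944375

2.944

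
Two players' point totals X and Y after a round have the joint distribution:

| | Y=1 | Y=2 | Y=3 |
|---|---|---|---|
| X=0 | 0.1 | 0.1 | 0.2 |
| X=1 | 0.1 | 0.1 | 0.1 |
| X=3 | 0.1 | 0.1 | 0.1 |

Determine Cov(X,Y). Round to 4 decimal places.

-0.1200

E[X] = 1.2,  E[Y] = 2.1
E[XY] = 2.4
Cov(X,Y) = E[XY] − E[X]E[Y] = 2.4 − (1.2)(2.1) = -0.12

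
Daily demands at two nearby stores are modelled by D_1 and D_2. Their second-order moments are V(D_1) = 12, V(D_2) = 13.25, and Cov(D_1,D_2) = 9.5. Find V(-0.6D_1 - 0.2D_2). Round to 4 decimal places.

V(-0.6D_1 - 0.2D_2) = (-0.6)²·V(D_1) + (-0.2)²·V(D_2) + 2·(-0.6)·(-0.2)·Cov(D_1,D_2)
= 0.36·12 + 0.04·13.25 + 0.24·9.5 = 7.13

7.1300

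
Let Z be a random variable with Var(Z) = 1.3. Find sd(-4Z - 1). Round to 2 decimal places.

Var(-4Z - 1) = (-4)²·1.3 = 20.8
sd(-4Z - 1) = √20.8 ≈ 4.56

4.56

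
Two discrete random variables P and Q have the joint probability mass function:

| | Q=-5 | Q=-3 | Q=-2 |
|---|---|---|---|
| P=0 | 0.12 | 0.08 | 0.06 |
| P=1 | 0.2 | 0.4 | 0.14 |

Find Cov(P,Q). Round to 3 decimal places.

E[P] = 0.74,  E[Q] = -3.44
E[PQ] = -2.48
Cov(P,Q) = E[PQ] − E[P]E[Q] = -2.48 − (0.74)(-3.44) = 0.0656

0.066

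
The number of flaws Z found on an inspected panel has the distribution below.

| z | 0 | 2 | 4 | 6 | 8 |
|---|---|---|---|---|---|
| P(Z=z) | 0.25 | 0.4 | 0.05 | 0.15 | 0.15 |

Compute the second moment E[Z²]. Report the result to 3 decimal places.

E[Z²] = (0)²(0.25) + (2)²(0.4) + (4)²(0.05) + (6)²(0.15) + (8)²(0.15) = 17.4

17.400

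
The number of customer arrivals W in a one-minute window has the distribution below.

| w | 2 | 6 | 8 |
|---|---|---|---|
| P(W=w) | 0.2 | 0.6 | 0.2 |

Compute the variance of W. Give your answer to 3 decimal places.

3.840

E[W] = (2)(0.2) + (6)(0.6) + (8)(0.2) = 5.6
E[W²] = (2)²(0.2) + (6)²(0.6) + (8)²(0.2) = 35.2
V(W) = E[W²] − (E[W])² = 35.2 − (5.6)² = 3.84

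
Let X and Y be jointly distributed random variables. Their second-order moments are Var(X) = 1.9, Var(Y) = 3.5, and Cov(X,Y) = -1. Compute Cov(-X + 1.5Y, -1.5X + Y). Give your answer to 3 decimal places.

11.350

Cov(-X + 1.5Y, -1.5X + Y) = (-1)(-1.5)Var(X) + (1.5)(1)Var(Y) + [(-1)(1) + (1.5)(-1.5)]Cov(X,Y)
= 1.5·1.9 + 1.5·3.5 + -3.25·-1 = 11.35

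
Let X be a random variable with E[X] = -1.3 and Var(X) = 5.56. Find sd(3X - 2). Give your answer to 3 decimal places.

Var(3X - 2) = (3)²·5.56 = 50.04
sd(3X - 2) = √50.04 ≈ 7.074

7.074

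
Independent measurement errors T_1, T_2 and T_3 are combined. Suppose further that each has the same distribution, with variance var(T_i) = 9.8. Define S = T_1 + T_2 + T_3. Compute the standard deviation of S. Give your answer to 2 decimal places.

By independence, var(S) = (1)²var(T_1) + (1)²var(T_2) + (1)²var(T_3)
= (1)²·9.8 + (1)²·9.8 + (1)²·9.8 = 29.4
SD(S) = √29.4 ≈ 5.42

5.42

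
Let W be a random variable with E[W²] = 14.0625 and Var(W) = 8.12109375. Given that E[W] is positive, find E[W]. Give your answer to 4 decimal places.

2.4375

(E[W])² = E[W²] − Var(W) = 14.0625 − 8.12109375 = 5.94140625
E[W] = √5.94140625 = 2.4375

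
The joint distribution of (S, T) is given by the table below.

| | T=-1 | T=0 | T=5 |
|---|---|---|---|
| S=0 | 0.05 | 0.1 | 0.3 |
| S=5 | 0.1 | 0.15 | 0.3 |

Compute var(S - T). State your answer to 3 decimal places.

14.890

E[S] = 2.75,  E[T] = 2.85,  E[ST] = 7
var(S) = 13.75 − (2.75)² = 6.1875;  var(T) = 15.15 − (2.85)² = 7.0275
Cov(S,T) = 7 − (2.75)(2.85) = -0.8375
var(S - T) = (1)²·6.1875 + (-1)²·7.0275 + 2·(1)·(-1)·-0.8375 = 14.89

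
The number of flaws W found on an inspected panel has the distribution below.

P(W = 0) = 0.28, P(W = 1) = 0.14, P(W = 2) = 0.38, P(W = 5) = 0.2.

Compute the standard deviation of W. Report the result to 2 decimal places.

E[W] = (0)(0.28) + (1)(0.14) + (2)(0.38) + (5)(0.2) = 1.9
E[W²] = (0)²(0.28) + (1)²(0.14) + (2)²(0.38) + (5)²(0.2) = 6.66
Var(W) = E[W²] − (E[W])² = 6.66 − (1.9)² = 3.05
σ(W) = √3.05 ≈ 1.75

1.75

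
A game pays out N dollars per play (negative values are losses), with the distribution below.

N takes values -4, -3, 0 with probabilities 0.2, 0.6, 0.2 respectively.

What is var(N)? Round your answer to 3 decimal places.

1.840

E[N] = (-4)(0.2) + (-3)(0.6) + (0)(0.2) = -2.6
E[N²] = (-4)²(0.2) + (-3)²(0.6) + (0)²(0.2) = 8.6
var(N) = E[N²] − (E[N])² = 8.6 − (-2.6)² = 1.84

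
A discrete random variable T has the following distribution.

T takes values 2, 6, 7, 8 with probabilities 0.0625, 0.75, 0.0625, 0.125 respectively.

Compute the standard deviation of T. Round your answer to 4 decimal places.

E[T] = (2)(0.0625) + (6)(0.75) + (7)(0.0625) + (8)(0.125) = 6.0625
E[T²] = (2)²(0.0625) + (6)²(0.75) + (7)²(0.0625) + (8)²(0.125) = 38.3125
V(T) = E[T²] − (E[T])² = 38.3125 − (6.0625)² = 1.55859375
sd(T) = √1.55859375 ≈ 1.2484

1.2484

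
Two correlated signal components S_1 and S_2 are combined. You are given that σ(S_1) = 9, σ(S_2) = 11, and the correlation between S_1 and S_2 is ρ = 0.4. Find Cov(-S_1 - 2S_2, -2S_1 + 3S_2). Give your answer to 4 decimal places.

-524.4000

var(S_1) = (9)² = 81;  var(S_2) = (11)² = 121
Cov(S_1,S_2) = ρ·σ(S_1)·σ(S_2) = 0.4·9·11 = 39.6
Cov(-S_1 - 2S_2, -2S_1 + 3S_2) = (-1)(-2)var(S_1) + (-2)(3)var(S_2) + [(-1)(3) + (-2)(-2)]Cov(S_1,S_2)
= 2·81 + -6·121 + 1·39.6 = -524.4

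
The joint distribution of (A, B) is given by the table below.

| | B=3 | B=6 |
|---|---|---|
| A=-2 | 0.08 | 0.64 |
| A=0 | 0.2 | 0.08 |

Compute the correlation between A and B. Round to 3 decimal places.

E[A] = -1.44,  E[B] = 5.16
E[AB] = -8.16
cov(A,B) = E[AB] − E[A]E[B] = -8.16 − (-1.44)(5.16) = -0.7296
var(A) = 0.8064,  var(B) = 1.8144
ρ = -0.7296 / √(0.8064·1.8144) ≈ -0.603

-0.603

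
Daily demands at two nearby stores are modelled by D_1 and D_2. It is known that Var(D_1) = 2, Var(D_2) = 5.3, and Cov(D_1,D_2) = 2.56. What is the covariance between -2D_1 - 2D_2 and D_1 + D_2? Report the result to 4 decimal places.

-24.8400

Cov(-2D_1 - 2D_2, D_1 + D_2) = (-2)(1)Var(D_1) + (-2)(1)Var(D_2) + [(-2)(1) + (-2)(1)]Cov(D_1,D_2)
= -2·2 + -2·5.3 + -4·2.56 = -24.84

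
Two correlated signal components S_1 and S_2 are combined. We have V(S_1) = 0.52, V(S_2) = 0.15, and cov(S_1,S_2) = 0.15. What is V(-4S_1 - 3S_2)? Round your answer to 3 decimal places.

13.270

V(-4S_1 - 3S_2) = (-4)²·V(S_1) + (-3)²·V(S_2) + 2·(-4)·(-3)·cov(S_1,S_2)
= 16·0.52 + 9·0.15 + 24·0.15 = 13.27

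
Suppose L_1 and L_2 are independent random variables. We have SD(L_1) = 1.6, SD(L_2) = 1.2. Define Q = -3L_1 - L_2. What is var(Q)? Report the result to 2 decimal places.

var(L_1) = 2.56, var(L_2) = 1.44
By independence, var(Q) = (-3)²var(L_1) + (-1)²var(L_2)
= (-3)²·2.56 + (-1)²·1.44 = 24.48

24.48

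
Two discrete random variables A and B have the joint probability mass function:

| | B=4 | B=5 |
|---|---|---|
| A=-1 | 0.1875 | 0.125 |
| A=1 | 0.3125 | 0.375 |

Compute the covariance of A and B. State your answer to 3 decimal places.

0.063

E[A] = 0.375,  E[B] = 4.5
E[AB] = 1.75
Cov(A,B) = E[AB] − E[A]E[B] = 1.75 − (0.375)(4.5) = 0.0625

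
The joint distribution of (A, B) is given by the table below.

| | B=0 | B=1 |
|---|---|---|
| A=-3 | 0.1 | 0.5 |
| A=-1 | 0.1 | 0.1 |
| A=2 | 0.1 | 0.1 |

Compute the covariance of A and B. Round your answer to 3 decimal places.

-0.280

E[A] = -1.6,  E[B] = 0.7
E[AB] = -1.4
Cov(A,B) = E[AB] − E[A]E[B] = -1.4 − (-1.6)(0.7) = -0.28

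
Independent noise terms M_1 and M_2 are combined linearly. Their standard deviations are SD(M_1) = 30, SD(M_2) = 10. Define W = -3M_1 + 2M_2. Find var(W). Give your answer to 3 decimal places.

var(M_1) = 900, var(M_2) = 100
By independence, var(W) = (-3)²var(M_1) + (2)²var(M_2)
= (-3)²·900 + (2)²·100 = 8500

8500.000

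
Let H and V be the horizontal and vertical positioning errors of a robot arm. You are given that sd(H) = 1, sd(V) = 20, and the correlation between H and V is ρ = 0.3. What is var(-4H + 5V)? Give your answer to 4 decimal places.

var(H) = (1)² = 1;  var(V) = (20)² = 400
cov(H,V) = ρ·sd(H)·sd(V) = 0.3·1·20 = 6
var(-4H + 5V) = (-4)²·var(H) + (5)²·var(V) + 2·(-4)·(5)·cov(H,V)
= 16·1 + 25·400 + -40·6 = 9776

9776.0000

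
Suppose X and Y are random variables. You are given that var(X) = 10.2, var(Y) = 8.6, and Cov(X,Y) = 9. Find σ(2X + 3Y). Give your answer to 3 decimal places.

var(2X + 3Y) = (2)²·var(X) + (3)²·var(Y) + 2·(2)·(3)·Cov(X,Y)
= 4·10.2 + 9·8.6 + 12·9 = 226.2
σ(2X + 3Y) = √226.2 ≈ 15.040

15.040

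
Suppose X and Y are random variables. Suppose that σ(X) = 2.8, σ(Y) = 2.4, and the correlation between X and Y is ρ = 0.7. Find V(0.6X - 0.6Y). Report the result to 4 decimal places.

1.5091

V(X) = (2.8)² = 7.84;  V(Y) = (2.4)² = 5.76
cov(X,Y) = ρ·σ(X)·σ(Y) = 0.7·2.8·2.4 = 4.704
V(0.6X - 0.6Y) = (0.6)²·V(X) + (-0.6)²·V(Y) + 2·(0.6)·(-0.6)·cov(X,Y)
= 0.36·7.84 + 0.36·5.76 + -0.72·4.704 = 1.50912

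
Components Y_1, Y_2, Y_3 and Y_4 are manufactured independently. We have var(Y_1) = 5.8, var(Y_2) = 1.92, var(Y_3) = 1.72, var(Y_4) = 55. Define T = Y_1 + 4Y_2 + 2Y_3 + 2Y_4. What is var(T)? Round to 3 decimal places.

By independence, var(T) = (1)²var(Y_1) + (4)²var(Y_2) + (2)²var(Y_3) + (2)²var(Y_4)
= (1)²·5.8 + (4)²·1.92 + (2)²·1.72 + (2)²·55 = 263.4

263.400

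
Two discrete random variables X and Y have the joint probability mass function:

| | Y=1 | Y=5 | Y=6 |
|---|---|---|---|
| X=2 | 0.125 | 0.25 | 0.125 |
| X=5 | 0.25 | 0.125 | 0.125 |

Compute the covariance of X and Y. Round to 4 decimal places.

-0.7500

E[X] = 3.5,  E[Y] = 3.75
E[XY] = 12.375
Cov(X,Y) = E[XY] − E[X]E[Y] = 12.375 − (3.5)(3.75) = -0.75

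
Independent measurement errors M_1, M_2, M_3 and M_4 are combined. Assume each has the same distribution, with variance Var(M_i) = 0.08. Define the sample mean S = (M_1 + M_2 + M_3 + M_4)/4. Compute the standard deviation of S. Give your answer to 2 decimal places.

0.14

By independence, Var(S) = (0.25)²Var(M_1) + (0.25)²Var(M_2) + (0.25)²Var(M_3) + (0.25)²Var(M_4)
= (0.25)²·0.08 + (0.25)²·0.08 + (0.25)²·0.08 + (0.25)²·0.08 = 0.02
SD(S) = √0.02 ≈ 0.14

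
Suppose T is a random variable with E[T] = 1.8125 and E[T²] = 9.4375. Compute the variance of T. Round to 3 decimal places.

Var(T) = 9.4375 − (1.8125)² = 6.15234375

6.152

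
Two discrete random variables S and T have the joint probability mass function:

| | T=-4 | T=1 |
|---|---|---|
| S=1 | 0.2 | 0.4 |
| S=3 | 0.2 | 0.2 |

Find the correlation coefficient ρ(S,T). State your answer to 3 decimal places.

E[S] = 1.8,  E[T] = -1
E[ST] = -2.2
cov(S,T) = E[ST] − E[S]E[T] = -2.2 − (1.8)(-1) = -0.4
var(S) = 0.96,  var(T) = 6
ρ = -0.4 / √(0.96·6) ≈ -0.167

-0.167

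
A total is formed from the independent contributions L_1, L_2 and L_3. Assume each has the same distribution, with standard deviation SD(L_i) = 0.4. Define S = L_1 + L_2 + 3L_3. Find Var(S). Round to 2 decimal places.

Var(L_i) = (0.4)² = 0.16
By independence, Var(S) = (1)²Var(L_1) + (1)²Var(L_2) + (3)²Var(L_3)
= (1)²·0.16 + (1)²·0.16 + (3)²·0.16 = 1.76

1.76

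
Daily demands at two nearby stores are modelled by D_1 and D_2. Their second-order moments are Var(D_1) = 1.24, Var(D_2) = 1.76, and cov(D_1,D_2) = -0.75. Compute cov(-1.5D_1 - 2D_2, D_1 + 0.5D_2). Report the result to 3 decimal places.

cov(-1.5D_1 - 2D_2, D_1 + 0.5D_2) = (-1.5)(1)Var(D_1) + (-2)(0.5)Var(D_2) + [(-1.5)(0.5) + (-2)(1)]cov(D_1,D_2)
= -1.5·1.24 + -1·1.76 + -2.75·-0.75 = -1.5575

-1.558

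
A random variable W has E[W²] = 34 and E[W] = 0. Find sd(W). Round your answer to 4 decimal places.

5.8310

Var(W) = 34 − (0)² = 34
sd(W) = √34 ≈ 5.8310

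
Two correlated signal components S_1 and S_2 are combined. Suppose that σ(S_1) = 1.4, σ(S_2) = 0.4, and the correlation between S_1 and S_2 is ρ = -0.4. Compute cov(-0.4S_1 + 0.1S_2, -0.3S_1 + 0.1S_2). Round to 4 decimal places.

Var(S_1) = (1.4)² = 1.96;  Var(S_2) = (0.4)² = 0.16
cov(S_1,S_2) = ρ·σ(S_1)·σ(S_2) = -0.4·1.4·0.4 = -0.224
cov(-0.4S_1 + 0.1S_2, -0.3S_1 + 0.1S_2) = (-0.4)(-0.3)Var(S_1) + (0.1)(0.1)Var(S_2) + [(-0.4)(0.1) + (0.1)(-0.3)]cov(S_1,S_2)
= 0.12·1.96 + 0.01·0.16 + -0.07·-0.224 = 0.25248

0.2525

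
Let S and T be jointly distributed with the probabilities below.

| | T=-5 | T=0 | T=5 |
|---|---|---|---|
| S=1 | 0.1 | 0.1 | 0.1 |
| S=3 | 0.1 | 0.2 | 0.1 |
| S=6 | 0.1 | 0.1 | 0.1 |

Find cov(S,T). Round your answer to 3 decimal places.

E[S] = 3.3,  E[T] = 0
E[ST] = 0
cov(S,T) = E[ST] − E[S]E[T] = 0 − (3.3)(0) = 0

0.000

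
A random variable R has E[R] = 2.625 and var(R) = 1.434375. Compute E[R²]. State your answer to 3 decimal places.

E[R²] = var(R) + (E[R])² = 1.434375 + (2.625)² = 8.325

8.325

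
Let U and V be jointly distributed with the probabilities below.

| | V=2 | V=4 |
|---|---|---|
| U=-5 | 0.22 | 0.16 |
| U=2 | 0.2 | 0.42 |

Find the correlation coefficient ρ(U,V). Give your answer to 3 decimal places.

0.252

E[U] = -0.66,  E[V] = 3.16
E[UV] = -1.24
Cov(U,V) = E[UV] − E[U]E[V] = -1.24 − (-0.66)(3.16) = 0.8456
var(U) = 11.5444,  var(V) = 0.9744
ρ = 0.8456 / √(11.5444·0.9744) ≈ 0.252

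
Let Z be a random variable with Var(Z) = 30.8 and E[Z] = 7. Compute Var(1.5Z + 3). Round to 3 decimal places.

69.300

Var(1.5Z + 3) = (1.5)²·Var(Z) = 2.25·30.8 = 69.3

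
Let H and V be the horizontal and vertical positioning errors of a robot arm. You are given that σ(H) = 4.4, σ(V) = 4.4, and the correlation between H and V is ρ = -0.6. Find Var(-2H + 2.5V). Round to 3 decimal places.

314.600

Var(H) = (4.4)² = 19.36;  Var(V) = (4.4)² = 19.36
Cov(H,V) = ρ·σ(H)·σ(V) = -0.6·4.4·4.4 = -11.616
Var(-2H + 2.5V) = (-2)²·Var(H) + (2.5)²·Var(V) + 2·(-2)·(2.5)·Cov(H,V)
= 4·19.36 + 6.25·19.36 + -10·-11.616 = 314.6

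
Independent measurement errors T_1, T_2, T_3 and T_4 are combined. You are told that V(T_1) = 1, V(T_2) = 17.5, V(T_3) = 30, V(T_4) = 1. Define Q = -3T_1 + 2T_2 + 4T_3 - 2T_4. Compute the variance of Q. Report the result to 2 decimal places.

563.00

By independence, V(Q) = (-3)²V(T_1) + (2)²V(T_2) + (4)²V(T_3) + (-2)²V(T_4)
= (-3)²·1 + (2)²·17.5 + (4)²·30 + (-2)²·1 = 563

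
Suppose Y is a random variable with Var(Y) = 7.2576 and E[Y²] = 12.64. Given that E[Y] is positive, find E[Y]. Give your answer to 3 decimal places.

(E[Y])² = E[Y²] − Var(Y) = 12.64 − 7.2576 = 5.3824
E[Y] = √5.3824 = 2.32

2.320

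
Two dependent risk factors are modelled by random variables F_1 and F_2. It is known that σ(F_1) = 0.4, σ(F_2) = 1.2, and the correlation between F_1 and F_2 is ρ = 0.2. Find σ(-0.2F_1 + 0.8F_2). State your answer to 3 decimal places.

Var(F_1) = (0.4)² = 0.16;  Var(F_2) = (1.2)² = 1.44
Cov(F_1,F_2) = ρ·σ(F_1)·σ(F_2) = 0.2·0.4·1.2 = 0.096
Var(-0.2F_1 + 0.8F_2) = (-0.2)²·Var(F_1) + (0.8)²·Var(F_2) + 2·(-0.2)·(0.8)·Cov(F_1,F_2)
= 0.04·0.16 + 0.64·1.44 + -0.32·0.096 = 0.89728
σ(-0.2F_1 + 0.8F_2) = √0.89728 ≈ 0.947

0.947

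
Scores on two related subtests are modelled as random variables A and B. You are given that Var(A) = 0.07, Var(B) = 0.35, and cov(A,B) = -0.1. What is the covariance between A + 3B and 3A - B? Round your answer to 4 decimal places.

cov(A + 3B, 3A - B) = (1)(3)Var(A) + (3)(-1)Var(B) + [(1)(-1) + (3)(3)]cov(A,B)
= 3·0.07 + -3·0.35 + 8·-0.1 = -1.64

-1.6400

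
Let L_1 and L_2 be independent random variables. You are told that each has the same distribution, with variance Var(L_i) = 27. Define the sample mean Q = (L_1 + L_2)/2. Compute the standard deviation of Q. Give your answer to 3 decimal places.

3.674

By independence, Var(Q) = (0.5)²Var(L_1) + (0.5)²Var(L_2)
= (0.5)²·27 + (0.5)²·27 = 13.5
sd(Q) = √13.5 ≈ 3.674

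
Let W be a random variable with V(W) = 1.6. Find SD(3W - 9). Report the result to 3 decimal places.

3.795

V(3W - 9) = (3)²·1.6 = 14.4
SD(3W - 9) = √14.4 ≈ 3.795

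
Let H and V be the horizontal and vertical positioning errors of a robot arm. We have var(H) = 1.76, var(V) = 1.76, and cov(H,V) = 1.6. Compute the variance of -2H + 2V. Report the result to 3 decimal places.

1.280

var(-2H + 2V) = (-2)²·var(H) + (2)²·var(V) + 2·(-2)·(2)·cov(H,V)
= 4·1.76 + 4·1.76 + -8·1.6 = 1.28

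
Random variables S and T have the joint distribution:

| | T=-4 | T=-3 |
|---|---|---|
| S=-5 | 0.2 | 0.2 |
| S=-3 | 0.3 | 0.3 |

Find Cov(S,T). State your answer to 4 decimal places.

0.0000

E[S] = -3.8,  E[T] = -3.5
E[ST] = 13.3
Cov(S,T) = E[ST] − E[S]E[T] = 13.3 − (-3.8)(-3.5) = 0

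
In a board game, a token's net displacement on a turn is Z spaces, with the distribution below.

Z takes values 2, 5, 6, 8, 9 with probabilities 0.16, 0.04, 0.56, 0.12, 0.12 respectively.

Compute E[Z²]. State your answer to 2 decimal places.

E[Z²] = (2)²(0.16) + (5)²(0.04) + (6)²(0.56) + (8)²(0.12) + (9)²(0.12) = 39.2

39.20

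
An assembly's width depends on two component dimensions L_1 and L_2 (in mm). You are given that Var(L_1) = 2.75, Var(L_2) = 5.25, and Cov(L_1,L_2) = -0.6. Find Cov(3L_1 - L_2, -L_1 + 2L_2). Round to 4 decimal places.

-22.9500

Cov(3L_1 - L_2, -L_1 + 2L_2) = (3)(-1)Var(L_1) + (-1)(2)Var(L_2) + [(3)(2) + (-1)(-1)]Cov(L_1,L_2)
= -3·2.75 + -2·5.25 + 7·-0.6 = -22.95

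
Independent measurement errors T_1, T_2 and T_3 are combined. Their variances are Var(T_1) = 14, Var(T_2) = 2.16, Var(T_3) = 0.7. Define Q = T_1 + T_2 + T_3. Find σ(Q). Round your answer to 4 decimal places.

By independence, Var(Q) = (1)²Var(T_1) + (1)²Var(T_2) + (1)²Var(T_3)
= (1)²·14 + (1)²·2.16 + (1)²·0.7 = 16.86
σ(Q) = √16.86 ≈ 4.1061

4.1061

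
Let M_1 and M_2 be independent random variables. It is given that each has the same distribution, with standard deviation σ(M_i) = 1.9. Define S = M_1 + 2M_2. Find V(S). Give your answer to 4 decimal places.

V(M_i) = (1.9)² = 3.61
By independence, V(S) = (1)²V(M_1) + (2)²V(M_2)
= (1)²·3.61 + (2)²·3.61 = 18.05

18.0500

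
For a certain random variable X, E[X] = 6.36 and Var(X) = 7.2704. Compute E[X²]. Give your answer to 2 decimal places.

47.72

E[X²] = Var(X) + (E[X])² = 7.2704 + (6.36)² = 47.72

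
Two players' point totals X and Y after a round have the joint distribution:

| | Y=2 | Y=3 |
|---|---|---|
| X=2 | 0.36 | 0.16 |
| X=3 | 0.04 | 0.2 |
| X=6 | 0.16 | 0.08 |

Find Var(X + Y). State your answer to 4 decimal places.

2.8704

E[X] = 3.2,  E[Y] = 2.44,  E[XY] = 7.8
Var(X) = 12.88 − (3.2)² = 2.64;  Var(Y) = 6.2 − (2.44)² = 0.2464
cov(X,Y) = 7.8 − (3.2)(2.44) = -0.008
Var(X + Y) = (1)²·2.64 + (1)²·0.2464 + 2·(1)·(1)·-0.008 = 2.8704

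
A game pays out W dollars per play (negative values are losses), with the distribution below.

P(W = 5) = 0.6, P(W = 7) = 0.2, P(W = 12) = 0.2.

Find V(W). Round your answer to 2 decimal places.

E[W] = (5)(0.6) + (7)(0.2) + (12)(0.2) = 6.8
E[W²] = (5)²(0.6) + (7)²(0.2) + (12)²(0.2) = 53.6
V(W) = E[W²] − (E[W])² = 53.6 − (6.8)² = 7.36

7.36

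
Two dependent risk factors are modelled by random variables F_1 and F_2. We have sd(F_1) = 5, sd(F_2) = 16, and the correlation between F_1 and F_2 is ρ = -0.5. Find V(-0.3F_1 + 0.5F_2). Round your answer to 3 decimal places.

V(F_1) = (5)² = 25;  V(F_2) = (16)² = 256
cov(F_1,F_2) = ρ·sd(F_1)·sd(F_2) = -0.5·5·16 = -40
V(-0.3F_1 + 0.5F_2) = (-0.3)²·V(F_1) + (0.5)²·V(F_2) + 2·(-0.3)·(0.5)·cov(F_1,F_2)
= 0.09·25 + 0.25·256 + -0.3·-40 = 78.25

78.250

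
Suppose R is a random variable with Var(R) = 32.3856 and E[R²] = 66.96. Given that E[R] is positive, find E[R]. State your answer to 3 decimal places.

(E[R])² = E[R²] − Var(R) = 66.96 − 32.3856 = 34.5744
E[R] = √34.5744 = 5.88

5.880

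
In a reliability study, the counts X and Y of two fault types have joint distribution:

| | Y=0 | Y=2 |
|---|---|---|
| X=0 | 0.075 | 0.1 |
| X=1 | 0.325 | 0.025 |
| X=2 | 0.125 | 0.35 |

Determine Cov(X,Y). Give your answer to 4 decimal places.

0.2150

E[X] = 1.3,  E[Y] = 0.95
E[XY] = 1.45
Cov(X,Y) = E[XY] − E[X]E[Y] = 1.45 − (1.3)(0.95) = 0.215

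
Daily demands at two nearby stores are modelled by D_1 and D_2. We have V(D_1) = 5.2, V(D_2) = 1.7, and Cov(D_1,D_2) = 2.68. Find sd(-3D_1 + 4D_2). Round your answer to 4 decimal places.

3.1113

V(-3D_1 + 4D_2) = (-3)²·V(D_1) + (4)²·V(D_2) + 2·(-3)·(4)·Cov(D_1,D_2)
= 9·5.2 + 16·1.7 + -24·2.68 = 9.68
sd(-3D_1 + 4D_2) = √9.68 ≈ 3.1113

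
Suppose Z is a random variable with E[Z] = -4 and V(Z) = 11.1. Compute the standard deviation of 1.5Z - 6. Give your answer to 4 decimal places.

V(1.5Z - 6) = (1.5)²·11.1 = 24.975
sd(1.5Z - 6) = √24.975 ≈ 4.9975

4.9975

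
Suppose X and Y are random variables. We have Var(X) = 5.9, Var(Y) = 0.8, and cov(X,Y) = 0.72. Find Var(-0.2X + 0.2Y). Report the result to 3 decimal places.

0.210

Var(-0.2X + 0.2Y) = (-0.2)²·Var(X) + (0.2)²·Var(Y) + 2·(-0.2)·(0.2)·cov(X,Y)
= 0.04·5.9 + 0.04·0.8 + -0.08·0.72 = 0.2104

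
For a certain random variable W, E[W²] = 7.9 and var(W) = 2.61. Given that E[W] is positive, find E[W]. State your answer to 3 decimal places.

2.300

(E[W])² = E[W²] − var(W) = 7.9 − 2.61 = 5.29
E[W] = √5.29 = 2.3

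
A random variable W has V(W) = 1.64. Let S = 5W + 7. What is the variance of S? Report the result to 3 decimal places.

V(5W + 7) = (5)²·V(W) = 25·1.64 = 41

41.000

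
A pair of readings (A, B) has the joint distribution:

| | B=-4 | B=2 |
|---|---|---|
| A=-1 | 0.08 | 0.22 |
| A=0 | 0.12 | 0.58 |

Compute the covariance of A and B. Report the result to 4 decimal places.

E[A] = -0.3,  E[B] = 0.8
E[AB] = -0.12
cov(A,B) = E[AB] − E[A]E[B] = -0.12 − (-0.3)(0.8) = 0.12

0.1200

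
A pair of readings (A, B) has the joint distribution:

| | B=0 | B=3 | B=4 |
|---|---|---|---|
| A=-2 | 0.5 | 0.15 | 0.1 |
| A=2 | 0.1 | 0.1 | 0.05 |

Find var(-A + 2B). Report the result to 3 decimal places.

E[A] = -1,  E[B] = 1.35,  E[AB] = -0.7
var(A) = 4 − (-1)² = 3;  var(B) = 4.65 − (1.35)² = 2.8275
Cov(A,B) = -0.7 − (-1)(1.35) = 0.65
var(-A + 2B) = (-1)²·3 + (2)²·2.8275 + 2·(-1)·(2)·0.65 = 11.71

11.710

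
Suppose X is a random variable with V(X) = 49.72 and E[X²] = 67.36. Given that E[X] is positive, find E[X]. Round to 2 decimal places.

4.20

(E[X])² = E[X²] − V(X) = 67.36 − 49.72 = 17.64
E[X] = √17.64 = 4.2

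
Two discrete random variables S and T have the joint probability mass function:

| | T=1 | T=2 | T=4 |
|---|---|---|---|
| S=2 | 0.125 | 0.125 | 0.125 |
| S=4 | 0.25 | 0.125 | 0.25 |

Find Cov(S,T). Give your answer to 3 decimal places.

0.031

E[S] = 3.25,  E[T] = 2.375
E[ST] = 7.75
Cov(S,T) = E[ST] − E[S]E[T] = 7.75 − (3.25)(2.375) = 0.03125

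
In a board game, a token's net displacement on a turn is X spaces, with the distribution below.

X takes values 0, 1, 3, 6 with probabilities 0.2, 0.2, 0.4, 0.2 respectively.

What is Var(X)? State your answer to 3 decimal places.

E[X] = (0)(0.2) + (1)(0.2) + (3)(0.4) + (6)(0.2) = 2.6
E[X²] = (0)²(0.2) + (1)²(0.2) + (3)²(0.4) + (6)²(0.2) = 11
Var(X) = E[X²] − (E[X])² = 11 − (2.6)² = 4.24

4.240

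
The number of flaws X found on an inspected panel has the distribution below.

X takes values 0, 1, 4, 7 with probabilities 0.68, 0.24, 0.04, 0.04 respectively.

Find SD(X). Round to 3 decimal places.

E[X] = (0)(0.68) + (1)(0.24) + (4)(0.04) + (7)(0.04) = 0.68
E[X²] = (0)²(0.68) + (1)²(0.24) + (4)²(0.04) + (7)²(0.04) = 2.84
V(X) = E[X²] − (E[X])² = 2.84 − (0.68)² = 2.3776
SD(X) = √2.3776 ≈ 1.542

1.542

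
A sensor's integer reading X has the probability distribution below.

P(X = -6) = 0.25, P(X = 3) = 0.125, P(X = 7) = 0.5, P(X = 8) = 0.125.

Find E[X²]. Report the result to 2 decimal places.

42.63

E[X²] = (-6)²(0.25) + (3)²(0.125) + (7)²(0.5) + (8)²(0.125) = 42.625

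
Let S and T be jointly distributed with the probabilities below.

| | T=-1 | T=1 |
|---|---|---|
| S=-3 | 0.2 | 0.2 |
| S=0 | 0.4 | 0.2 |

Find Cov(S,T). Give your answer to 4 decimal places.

-0.2400

E[S] = -1.2,  E[T] = -0.2
E[ST] = 0
Cov(S,T) = E[ST] − E[S]E[T] = 0 − (-1.2)(-0.2) = -0.24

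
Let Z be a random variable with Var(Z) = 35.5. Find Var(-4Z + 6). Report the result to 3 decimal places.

568.000

Var(-4Z + 6) = (-4)²·Var(Z) = 16·35.5 = 568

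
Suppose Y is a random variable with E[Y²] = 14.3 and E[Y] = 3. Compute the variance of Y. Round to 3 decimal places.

Var(Y) = 14.3 − (3)² = 5.3

5.300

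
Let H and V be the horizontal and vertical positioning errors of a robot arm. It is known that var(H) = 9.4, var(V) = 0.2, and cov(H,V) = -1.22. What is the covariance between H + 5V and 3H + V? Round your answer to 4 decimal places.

9.6800

cov(H + 5V, 3H + V) = (1)(3)var(H) + (5)(1)var(V) + [(1)(1) + (5)(3)]cov(H,V)
= 3·9.4 + 5·0.2 + 16·-1.22 = 9.68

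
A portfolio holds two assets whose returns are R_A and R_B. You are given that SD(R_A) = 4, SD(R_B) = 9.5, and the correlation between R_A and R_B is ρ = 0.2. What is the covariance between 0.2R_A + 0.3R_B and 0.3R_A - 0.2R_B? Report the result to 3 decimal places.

var(R_A) = (4)² = 16;  var(R_B) = (9.5)² = 90.25
cov(R_A,R_B) = ρ·SD(R_A)·SD(R_B) = 0.2·4·9.5 = 7.6
cov(0.2R_A + 0.3R_B, 0.3R_A - 0.2R_B) = (0.2)(0.3)var(R_A) + (0.3)(-0.2)var(R_B) + [(0.2)(-0.2) + (0.3)(0.3)]cov(R_A,R_B)
= 0.06·16 + -0.06·90.25 + 0.05·7.6 = -4.075

-4.075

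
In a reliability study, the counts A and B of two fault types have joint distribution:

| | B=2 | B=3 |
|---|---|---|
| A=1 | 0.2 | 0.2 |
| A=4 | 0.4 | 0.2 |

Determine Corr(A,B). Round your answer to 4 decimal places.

E[A] = 2.8,  E[B] = 2.4
E[AB] = 6.6
cov(A,B) = E[AB] − E[A]E[B] = 6.6 − (2.8)(2.4) = -0.12
Var(A) = 2.16,  Var(B) = 0.24
ρ = -0.12 / √(2.16·0.24) ≈ -0.1667

-0.1667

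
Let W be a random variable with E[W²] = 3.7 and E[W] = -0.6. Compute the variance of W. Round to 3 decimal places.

3.340

Var(W) = 3.7 − (-0.6)² = 3.34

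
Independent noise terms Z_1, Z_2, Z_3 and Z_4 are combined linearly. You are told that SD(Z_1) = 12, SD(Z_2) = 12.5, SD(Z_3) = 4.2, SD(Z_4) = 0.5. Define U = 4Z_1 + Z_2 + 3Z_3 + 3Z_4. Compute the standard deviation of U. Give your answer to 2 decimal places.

var(Z_1) = 144, var(Z_2) = 156.25, var(Z_3) = 17.64, var(Z_4) = 0.25
By independence, var(U) = (4)²var(Z_1) + (1)²var(Z_2) + (3)²var(Z_3) + (3)²var(Z_4)
= (4)²·144 + (1)²·156.25 + (3)²·17.64 + (3)²·0.25 = 2621.26
SD(U) = √2621.26 ≈ 51.20

51.20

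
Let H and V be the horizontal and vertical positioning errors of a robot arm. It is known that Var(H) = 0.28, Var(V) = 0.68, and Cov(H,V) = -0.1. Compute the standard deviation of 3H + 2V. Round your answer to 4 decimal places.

Var(3H + 2V) = (3)²·Var(H) + (2)²·Var(V) + 2·(3)·(2)·Cov(H,V)
= 9·0.28 + 4·0.68 + 12·-0.1 = 4.04
σ(3H + 2V) = √4.04 ≈ 2.0100

2.0100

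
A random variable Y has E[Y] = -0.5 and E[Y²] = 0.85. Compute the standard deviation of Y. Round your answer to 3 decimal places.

0.775

var(Y) = 0.85 − (-0.5)² = 0.6
SD(Y) = √0.6 ≈ 0.775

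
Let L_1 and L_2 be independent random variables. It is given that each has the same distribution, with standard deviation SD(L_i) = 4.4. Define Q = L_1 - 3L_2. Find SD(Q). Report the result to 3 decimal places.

13.914

V(L_i) = (4.4)² = 19.36
By independence, V(Q) = (1)²V(L_1) + (-3)²V(L_2)
= (1)²·19.36 + (-3)²·19.36 = 193.6
SD(Q) = √193.6 ≈ 13.914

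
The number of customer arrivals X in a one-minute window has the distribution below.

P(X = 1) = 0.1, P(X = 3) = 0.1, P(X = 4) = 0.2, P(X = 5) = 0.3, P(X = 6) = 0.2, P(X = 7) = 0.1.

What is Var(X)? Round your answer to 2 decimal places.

2.64

E[X] = (1)(0.1) + (3)(0.1) + (4)(0.2) + (5)(0.3) + (6)(0.2) + (7)(0.1) = 4.6
E[X²] = (1)²(0.1) + (3)²(0.1) + (4)²(0.2) + (5)²(0.3) + (6)²(0.2) + (7)²(0.1) = 23.8
Var(X) = E[X²] − (E[X])² = 23.8 − (4.6)² = 2.64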